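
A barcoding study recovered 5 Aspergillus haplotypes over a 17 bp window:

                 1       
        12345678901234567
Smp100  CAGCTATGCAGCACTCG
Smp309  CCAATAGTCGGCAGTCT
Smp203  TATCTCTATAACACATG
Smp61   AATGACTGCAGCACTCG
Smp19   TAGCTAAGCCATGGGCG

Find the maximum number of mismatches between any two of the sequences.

14

Pairwise Hamming distances:
  Smp100 vs Smp309: 8
  Smp100 vs Smp203: 8
  Smp100 vs Smp61: 5
  Smp100 vs Smp19: 8
  Smp309 vs Smp203: 14
  Smp309 vs Smp61: 11
  Smp309 vs Smp19: 12
  Smp203 vs Smp61: 8
  Smp203 vs Smp19: 11
  Smp61 vs Smp19: 12
The largest is 14, between Smp309 and Smp203.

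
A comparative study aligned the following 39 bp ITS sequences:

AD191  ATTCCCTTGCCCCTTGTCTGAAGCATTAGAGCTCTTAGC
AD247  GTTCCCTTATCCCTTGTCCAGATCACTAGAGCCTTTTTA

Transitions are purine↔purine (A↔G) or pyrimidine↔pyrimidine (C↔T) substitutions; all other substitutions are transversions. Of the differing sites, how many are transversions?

4

The sequences differ at positions 1 (A/G, transition), 9 (G/A, transition), 10 (C/T, transition), 19 (T/C, transition), 20 (G/A, transition), 21 (A/G, transition), 23 (G/T, transversion), 26 (T/C, transition), 33 (T/C, transition), 34 (C/T, transition), 37 (A/T, transversion), 38 (G/T, transversion), 39 (C/A, transversion).
Of the 13 differences, 9 transitions and 4 transversions, so the answer is 4.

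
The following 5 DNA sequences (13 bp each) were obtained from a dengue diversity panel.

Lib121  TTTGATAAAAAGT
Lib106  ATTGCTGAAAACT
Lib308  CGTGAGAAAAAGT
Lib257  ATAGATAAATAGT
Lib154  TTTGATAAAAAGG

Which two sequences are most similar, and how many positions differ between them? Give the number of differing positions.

1

Pairwise Hamming distances:
  Lib121 vs Lib106: 4
  Lib121 vs Lib308: 3
  Lib121 vs Lib257: 3
  Lib121 vs Lib154: 1
  Lib106 vs Lib308: 6
  Lib106 vs Lib257: 5
  Lib106 vs Lib154: 5
  Lib308 vs Lib257: 5
  Lib308 vs Lib154: 4
  Lib257 vs Lib154: 4
The smallest is 1, between Lib121 and Lib154.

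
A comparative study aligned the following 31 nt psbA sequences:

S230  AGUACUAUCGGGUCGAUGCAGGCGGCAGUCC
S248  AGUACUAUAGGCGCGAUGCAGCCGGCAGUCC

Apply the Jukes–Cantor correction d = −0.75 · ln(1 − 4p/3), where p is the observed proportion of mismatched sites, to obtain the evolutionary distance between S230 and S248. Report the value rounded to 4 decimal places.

0.1416

Differing sites — 9:C/A; 12:G/C; 13:U/G; 22:G/C.
p = 4/31 = 0.129032.
d = −0.75 · ln(1 − (4/3)·0.129032) = −0.75 · ln(0.827957) = −0.75 · (-0.188794) = 0.1416.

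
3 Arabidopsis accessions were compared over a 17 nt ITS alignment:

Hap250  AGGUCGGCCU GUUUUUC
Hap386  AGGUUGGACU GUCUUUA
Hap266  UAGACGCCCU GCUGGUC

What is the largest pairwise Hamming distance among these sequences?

11

Pairwise Hamming distances:
  Hap250 vs Hap386: 4
  Hap250 vs Hap266: 7
  Hap386 vs Hap266: 11
The largest is 11, between Hap386 and Hap266.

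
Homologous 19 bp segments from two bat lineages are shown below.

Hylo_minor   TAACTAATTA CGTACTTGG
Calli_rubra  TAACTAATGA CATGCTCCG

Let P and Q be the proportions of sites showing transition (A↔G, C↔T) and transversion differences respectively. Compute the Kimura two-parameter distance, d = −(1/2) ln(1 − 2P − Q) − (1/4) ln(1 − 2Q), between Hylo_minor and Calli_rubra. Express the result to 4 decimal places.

0.3324

Mismatches occur at site 9 (T→G, transversion), site 12 (G→A, transition), site 14 (A→G, transition), site 17 (T→C, transition), site 18 (G→C, transversion).
Of the 5 differences, 3 transitions and 2 transversions over 19 sites: P = 3/19 = 0.157895, Q = 2/19 = 0.105263.
d = −0.5·ln(0.578947) − 0.25·ln(0.789474) = −0.5·(-0.546544) − 0.25·(-0.236388) = 0.3324.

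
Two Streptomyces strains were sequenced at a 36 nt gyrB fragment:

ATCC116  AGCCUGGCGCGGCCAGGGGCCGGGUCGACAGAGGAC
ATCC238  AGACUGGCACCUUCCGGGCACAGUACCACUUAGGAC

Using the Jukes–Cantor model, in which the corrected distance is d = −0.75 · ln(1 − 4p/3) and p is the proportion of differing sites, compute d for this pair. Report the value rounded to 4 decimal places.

Mismatches occur at site 3 (C↔A), site 9 (G↔A), site 11 (G↔C), site 12 (G↔U), site 13 (C↔U), site 15 (A↔C), site 19 (G↔C), site 20 (C↔A), site 22 (G↔A), site 24 (G↔U), site 25 (U↔A), site 27 (G↔C), site 30 (A↔U), site 31 (G↔U).
p = 14/36 = 0.388889.
d = −0.75 · ln(1 − (4/3)·0.388889) = −0.75 · ln(0.481481) = −0.75 · (-0.730889) = 0.5482.

0.5482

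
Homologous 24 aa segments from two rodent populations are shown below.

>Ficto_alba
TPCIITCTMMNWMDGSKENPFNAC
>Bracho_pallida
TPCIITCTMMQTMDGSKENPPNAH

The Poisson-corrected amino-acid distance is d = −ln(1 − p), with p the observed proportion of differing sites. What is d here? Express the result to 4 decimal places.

Differing sites — 11:N/Q; 12:W/T; 21:F/P; 24:C/H.
p = 4/24 = 0.166667.
d = −ln(1 − 0.166667) = −ln(0.833333) = 0.1823.

0.1823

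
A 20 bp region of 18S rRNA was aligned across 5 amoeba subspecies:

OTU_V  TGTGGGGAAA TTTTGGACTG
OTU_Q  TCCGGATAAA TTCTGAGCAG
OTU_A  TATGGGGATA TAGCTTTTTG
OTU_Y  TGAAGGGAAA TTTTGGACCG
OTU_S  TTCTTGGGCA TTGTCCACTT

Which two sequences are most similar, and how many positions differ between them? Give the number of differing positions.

Pairwise Hamming distances:
  OTU_V vs OTU_Q: 8
  OTU_V vs OTU_A: 9
  OTU_V vs OTU_Y: 3
  OTU_V vs OTU_S: 10
  OTU_Q vs OTU_A: 13
  OTU_Q vs OTU_Y: 9
  OTU_Q vs OTU_S: 13
  OTU_A vs OTU_Y: 12
  OTU_A vs OTU_S: 13
  OTU_Y vs OTU_S: 11
The smallest is 3, between OTU_V and OTU_Y.

3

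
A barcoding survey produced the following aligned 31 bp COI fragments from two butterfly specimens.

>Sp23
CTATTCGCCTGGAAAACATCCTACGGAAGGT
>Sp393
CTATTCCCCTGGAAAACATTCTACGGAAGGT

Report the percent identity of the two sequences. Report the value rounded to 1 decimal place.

The sequences differ at positions 7 (G/C), 20 (C/T).
29 of the 31 sites match, so the percent identity is 29/31 × 100 = 93.5%.

93.5%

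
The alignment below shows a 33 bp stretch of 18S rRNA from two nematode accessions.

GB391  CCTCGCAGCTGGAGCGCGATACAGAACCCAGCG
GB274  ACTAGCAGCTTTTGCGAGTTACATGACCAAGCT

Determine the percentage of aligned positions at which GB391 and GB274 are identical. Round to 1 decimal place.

66.7%

The sequences differ at positions 1 (C/A), 4 (C/A), 11 (G/T), 12 (G/T), 13 (A/T), 17 (C/A), 19 (A/T), 24 (G/T), 25 (A/G), 29 (C/A), 33 (G/T).
22 of the 33 sites match, so the percent identity is 22/33 × 100 = 66.7%.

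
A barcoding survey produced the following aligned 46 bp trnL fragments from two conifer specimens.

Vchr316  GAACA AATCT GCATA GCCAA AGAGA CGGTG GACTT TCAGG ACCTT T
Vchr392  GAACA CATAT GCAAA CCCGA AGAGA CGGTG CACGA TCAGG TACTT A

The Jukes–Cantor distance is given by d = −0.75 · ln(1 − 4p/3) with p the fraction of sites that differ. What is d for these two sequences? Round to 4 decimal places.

0.2880

Differing sites — 6:A/C; 9:C/A; 14:T/A; 16:G/C; 19:A/G; 31:G/C; 34:T/G; 35:T/A; 41:A/T; 42:C/A; 46:T/A.
p = 11/46 = 0.239130.
d = −0.75 · ln(1 − (4/3)·0.239130) = −0.75 · ln(0.681160) = −0.75 · (-0.383958) = 0.2880.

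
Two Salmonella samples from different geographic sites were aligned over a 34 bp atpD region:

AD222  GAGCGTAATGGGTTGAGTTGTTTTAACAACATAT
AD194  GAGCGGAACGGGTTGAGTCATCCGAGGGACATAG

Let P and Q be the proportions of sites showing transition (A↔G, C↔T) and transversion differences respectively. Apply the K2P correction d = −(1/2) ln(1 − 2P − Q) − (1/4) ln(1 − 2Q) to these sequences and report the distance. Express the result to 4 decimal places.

0.4440

Mismatches occur at site 6 (T/G, transversion), site 9 (T/C, transition), site 19 (T/C, transition), site 20 (G/A, transition), site 22 (T/C, transition), site 23 (T/C, transition), site 24 (T/G, transversion), site 26 (A/G, transition), site 27 (C/G, transversion), site 28 (A/G, transition), site 34 (T/G, transversion).
Of the 11 differences, 7 transitions and 4 transversions over 34 sites: P = 7/34 = 0.205882, Q = 4/34 = 0.117647.
d = −0.5·ln(0.470589) − 0.25·ln(0.764706) = −0.5·(-0.753770) − 0.25·(-0.268264) = 0.4440.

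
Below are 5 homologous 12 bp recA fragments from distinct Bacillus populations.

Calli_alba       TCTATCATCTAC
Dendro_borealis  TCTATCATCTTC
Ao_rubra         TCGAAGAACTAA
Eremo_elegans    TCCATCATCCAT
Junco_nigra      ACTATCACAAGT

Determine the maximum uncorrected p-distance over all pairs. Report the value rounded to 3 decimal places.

0.750

Pairwise Hamming distances:
  Calli_alba vs Dendro_borealis: 1
  Calli_alba vs Ao_rubra: 5
  Calli_alba vs Eremo_elegans: 3
  Calli_alba vs Junco_nigra: 6
  Dendro_borealis vs Ao_rubra: 6
  Dendro_borealis vs Eremo_elegans: 4
  Dendro_borealis vs Junco_nigra: 6
  Ao_rubra vs Eremo_elegans: 6
  Ao_rubra vs Junco_nigra: 9
  Eremo_elegans vs Junco_nigra: 6
The largest is 9 mismatches, between Ao_rubra and Junco_nigra; p = 9/12 = 0.750.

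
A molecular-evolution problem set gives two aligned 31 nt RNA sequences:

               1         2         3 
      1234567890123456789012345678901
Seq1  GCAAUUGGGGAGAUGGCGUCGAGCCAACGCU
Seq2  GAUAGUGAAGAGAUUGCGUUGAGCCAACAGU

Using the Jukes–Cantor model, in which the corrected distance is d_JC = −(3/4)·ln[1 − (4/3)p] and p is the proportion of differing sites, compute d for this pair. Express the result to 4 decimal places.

The sequences differ at positions 2 (C/A), 3 (A/U), 5 (U/G), 8 (G/A), 9 (G/A), 15 (G/U), 20 (C/U), 29 (G/A), 30 (C/G).
p = 9/31 = 0.290323.
d = −0.75 · ln(1 − (4/3)·0.290323) = −0.75 · ln(0.612903) = −0.75 · (-0.489549) = 0.3672.

0.3672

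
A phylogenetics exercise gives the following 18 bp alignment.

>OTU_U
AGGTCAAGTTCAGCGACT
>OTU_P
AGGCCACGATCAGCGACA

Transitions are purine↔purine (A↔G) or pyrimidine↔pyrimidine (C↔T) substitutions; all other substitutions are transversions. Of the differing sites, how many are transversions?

Mismatches occur at site 4 (T↔C, transition), site 7 (A↔C, transversion), site 9 (T↔A, transversion), site 18 (T↔A, transversion).
Of the 4 differences, 1 transition and 3 transversions, so the answer is 3.

3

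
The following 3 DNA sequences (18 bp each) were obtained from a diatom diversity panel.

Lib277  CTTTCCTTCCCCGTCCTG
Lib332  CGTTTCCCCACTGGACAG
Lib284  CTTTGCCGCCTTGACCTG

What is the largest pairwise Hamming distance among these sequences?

9

Pairwise Hamming distances:
  Lib277 vs Lib332: 9
  Lib277 vs Lib284: 6
  Lib332 vs Lib284: 8
The largest is 9, between Lib277 and Lib332.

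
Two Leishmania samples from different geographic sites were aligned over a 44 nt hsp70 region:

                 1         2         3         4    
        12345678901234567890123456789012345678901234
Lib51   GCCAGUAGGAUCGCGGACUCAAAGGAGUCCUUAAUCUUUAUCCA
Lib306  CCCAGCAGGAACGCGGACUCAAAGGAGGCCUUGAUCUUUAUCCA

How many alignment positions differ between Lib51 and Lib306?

5

Differing sites — 1:G/C; 6:U/C; 11:U/A; 28:U/G; 33:A/G.
That gives 5 mismatches out of 44 aligned sites, so the Hamming distance is 5.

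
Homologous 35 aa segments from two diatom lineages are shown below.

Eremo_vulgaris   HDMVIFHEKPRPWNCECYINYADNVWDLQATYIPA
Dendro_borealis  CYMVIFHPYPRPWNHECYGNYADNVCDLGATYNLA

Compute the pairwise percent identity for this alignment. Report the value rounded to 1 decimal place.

The sequences differ at positions 1 (H/C), 2 (D/Y), 8 (E/P), 9 (K/Y), 15 (C/H), 19 (I/G), 26 (W/C), 29 (Q/G), 33 (I/N), 34 (P/L).
25 of the 35 sites match, so the percent identity is 25/35 × 100 = 71.4%.

71.4%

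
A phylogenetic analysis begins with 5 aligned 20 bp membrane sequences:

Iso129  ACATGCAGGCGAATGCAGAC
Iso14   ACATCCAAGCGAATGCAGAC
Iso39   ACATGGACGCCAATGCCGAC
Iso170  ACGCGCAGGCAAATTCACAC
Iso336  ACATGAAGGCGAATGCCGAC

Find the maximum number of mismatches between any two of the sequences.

Pairwise Hamming distances:
  Iso129 vs Iso14: 2
  Iso129 vs Iso39: 4
  Iso129 vs Iso170: 5
  Iso129 vs Iso336: 2
  Iso14 vs Iso39: 5
  Iso14 vs Iso170: 7
  Iso14 vs Iso336: 4
  Iso39 vs Iso170: 8
  Iso39 vs Iso336: 3
  Iso170 vs Iso336: 7
The largest is 8, between Iso39 and Iso170.

8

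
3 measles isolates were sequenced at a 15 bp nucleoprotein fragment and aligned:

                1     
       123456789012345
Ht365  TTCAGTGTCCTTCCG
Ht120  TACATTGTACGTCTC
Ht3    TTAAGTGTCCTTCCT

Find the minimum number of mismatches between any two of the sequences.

2

Pairwise Hamming distances:
  Ht365 vs Ht120: 6
  Ht365 vs Ht3: 2
  Ht120 vs Ht3: 7
The smallest is 2, between Ht365 and Ht3.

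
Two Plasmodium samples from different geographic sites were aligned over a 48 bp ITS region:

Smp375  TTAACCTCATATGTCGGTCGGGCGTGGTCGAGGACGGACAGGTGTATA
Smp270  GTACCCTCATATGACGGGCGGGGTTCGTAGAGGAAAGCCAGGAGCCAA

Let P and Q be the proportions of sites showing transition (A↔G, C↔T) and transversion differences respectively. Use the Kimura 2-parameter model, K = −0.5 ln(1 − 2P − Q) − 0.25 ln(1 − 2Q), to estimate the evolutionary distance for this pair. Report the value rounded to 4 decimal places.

The sequences differ at positions 1 (T/G, transversion), 4 (A/C, transversion), 14 (T/A, transversion), 18 (T/G, transversion), 23 (C/G, transversion), 24 (G/T, transversion), 26 (G/C, transversion), 29 (C/A, transversion), 35 (C/A, transversion), 36 (G/A, transition), 38 (A/C, transversion), 43 (T/A, transversion), 45 (T/C, transition), 46 (A/C, transversion), 47 (T/A, transversion).
Of the 15 differences, 2 transitions and 13 transversions over 48 sites: P = 2/48 = 0.041667, Q = 13/48 = 0.270833.
d = −0.5·ln(0.645833) − 0.25·ln(0.458334) = −0.5·(-0.437214) − 0.25·(-0.780157) = 0.4136.

0.4136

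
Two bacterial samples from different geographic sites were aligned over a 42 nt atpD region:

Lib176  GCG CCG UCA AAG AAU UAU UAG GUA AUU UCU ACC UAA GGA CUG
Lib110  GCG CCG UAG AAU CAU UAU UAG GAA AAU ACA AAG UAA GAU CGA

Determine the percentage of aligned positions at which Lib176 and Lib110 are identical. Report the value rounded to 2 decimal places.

The sequences differ at positions 8 (C/A), 9 (A/G), 12 (G/U), 13 (A/C), 23 (U/A), 26 (U/A), 28 (U/A), 30 (U/A), 32 (C/A), 33 (C/G), 38 (G/A), 39 (A/U), 41 (U/G), 42 (G/A).
28 of the 42 sites match, so the percent identity is 28/42 × 100 = 66.67%.

66.67%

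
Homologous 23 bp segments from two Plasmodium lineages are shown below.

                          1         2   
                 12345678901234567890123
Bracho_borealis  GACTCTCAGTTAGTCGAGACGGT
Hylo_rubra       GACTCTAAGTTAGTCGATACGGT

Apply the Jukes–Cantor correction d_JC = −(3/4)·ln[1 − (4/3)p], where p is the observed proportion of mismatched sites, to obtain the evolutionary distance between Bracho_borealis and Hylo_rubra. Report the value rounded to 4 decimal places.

Mismatches occur at site 7 (C→A), site 18 (G→T).
p = 2/23 = 0.086957.
d = −0.75 · ln(1 − (4/3)·0.086957) = −0.75 · ln(0.884057) = −0.75 · (-0.123234) = 0.0924.

0.0924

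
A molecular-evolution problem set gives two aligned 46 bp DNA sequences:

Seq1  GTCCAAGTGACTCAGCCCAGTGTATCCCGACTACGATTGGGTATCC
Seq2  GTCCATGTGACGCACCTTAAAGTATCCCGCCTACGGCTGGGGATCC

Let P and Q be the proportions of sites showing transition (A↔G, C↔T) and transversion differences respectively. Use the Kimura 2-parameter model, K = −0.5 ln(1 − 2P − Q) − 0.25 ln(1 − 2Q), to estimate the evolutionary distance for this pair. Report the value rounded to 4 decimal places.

0.2893

The sequences differ at positions 6 (A/T, transversion), 12 (T/G, transversion), 15 (G/C, transversion), 17 (C/T, transition), 18 (C/T, transition), 20 (G/A, transition), 21 (T/A, transversion), 30 (A/C, transversion), 36 (A/G, transition), 37 (T/C, transition), 42 (T/G, transversion).
Of the 11 differences, 5 transitions and 6 transversions over 46 sites: P = 5/46 = 0.108696, Q = 6/46 = 0.130435.
d = −0.5·ln(0.652173) − 0.25·ln(0.739130) = −0.5·(-0.427445) − 0.25·(-0.302281) = 0.2893.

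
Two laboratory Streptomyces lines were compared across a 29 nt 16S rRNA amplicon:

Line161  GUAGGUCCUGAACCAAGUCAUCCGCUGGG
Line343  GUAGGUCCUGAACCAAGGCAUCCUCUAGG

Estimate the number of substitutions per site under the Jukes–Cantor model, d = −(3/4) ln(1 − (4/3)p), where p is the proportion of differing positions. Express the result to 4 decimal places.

0.1113

Mismatches occur at site 18 (U/G), site 24 (G/U), site 27 (G/A).
p = 3/29 = 0.103448.
d = −0.75 · ln(1 − (4/3)·0.103448) = −0.75 · ln(0.862069) = −0.75 · (-0.148420) = 0.1113.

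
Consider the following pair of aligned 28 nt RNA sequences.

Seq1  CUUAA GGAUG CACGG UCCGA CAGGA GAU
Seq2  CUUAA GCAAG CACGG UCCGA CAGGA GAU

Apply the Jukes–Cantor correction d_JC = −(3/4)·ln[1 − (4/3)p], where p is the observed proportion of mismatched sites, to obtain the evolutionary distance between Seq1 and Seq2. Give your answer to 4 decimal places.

Mismatches occur at site 7 (G→C), site 9 (U→A).
p = 2/28 = 0.071429.
d = −0.75 · ln(1 − (4/3)·0.071429) = −0.75 · ln(0.904761) = −0.75 · (-0.100084) = 0.0751.

0.0751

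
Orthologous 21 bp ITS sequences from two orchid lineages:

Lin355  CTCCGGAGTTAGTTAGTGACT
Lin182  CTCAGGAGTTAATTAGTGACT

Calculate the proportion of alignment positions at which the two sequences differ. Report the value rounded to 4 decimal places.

Differing sites — 4:C/A; 12:G/A.
There are 2 differences over 21 sites, so p = 2/21 = 0.0952.

0.0952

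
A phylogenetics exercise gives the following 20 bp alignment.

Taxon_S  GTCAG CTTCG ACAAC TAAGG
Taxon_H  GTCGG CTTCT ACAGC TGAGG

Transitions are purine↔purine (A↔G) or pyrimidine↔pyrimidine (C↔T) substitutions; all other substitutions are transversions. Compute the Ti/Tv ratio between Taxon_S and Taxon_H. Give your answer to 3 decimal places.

The sequences differ at positions 4 (A/G, transition), 10 (G/T, transversion), 14 (A/G, transition), 17 (A/G, transition).
Of the 4 differences, 3 transitions and 1 transversion, so Ti/Tv = 3/1 = 3.000.

3.000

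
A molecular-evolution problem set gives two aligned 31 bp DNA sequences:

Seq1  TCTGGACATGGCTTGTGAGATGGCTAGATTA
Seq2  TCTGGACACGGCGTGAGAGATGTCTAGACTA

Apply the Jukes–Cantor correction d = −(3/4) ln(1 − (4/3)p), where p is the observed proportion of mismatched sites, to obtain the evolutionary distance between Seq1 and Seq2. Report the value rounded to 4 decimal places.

The sequences differ at positions 9 (T/C), 13 (T/G), 16 (T/A), 23 (G/T), 29 (T/C).
p = 5/31 = 0.161290.
d = −0.75 · ln(1 − (4/3)·0.161290) = −0.75 · ln(0.784947) = −0.75 · (-0.242139) = 0.1816.

0.1816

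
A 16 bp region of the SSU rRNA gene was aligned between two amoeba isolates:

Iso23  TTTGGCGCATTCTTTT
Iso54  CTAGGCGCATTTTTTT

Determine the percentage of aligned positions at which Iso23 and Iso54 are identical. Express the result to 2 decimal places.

81.25%

Differing sites — 1:T/C; 3:T/A; 12:C/T.
13 of the 16 sites match, so the percent identity is 13/16 × 100 = 81.25%.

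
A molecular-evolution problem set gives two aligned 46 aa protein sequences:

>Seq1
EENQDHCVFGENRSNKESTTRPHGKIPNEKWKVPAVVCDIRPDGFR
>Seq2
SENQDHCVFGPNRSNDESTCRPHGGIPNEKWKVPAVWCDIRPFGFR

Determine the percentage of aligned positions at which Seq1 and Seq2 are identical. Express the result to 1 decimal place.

The sequences differ at positions 1 (E/S), 11 (E/P), 16 (K/D), 20 (T/C), 25 (K/G), 37 (V/W), 43 (D/F).
39 of the 46 sites match, so the percent identity is 39/46 × 100 = 84.8%.

84.8%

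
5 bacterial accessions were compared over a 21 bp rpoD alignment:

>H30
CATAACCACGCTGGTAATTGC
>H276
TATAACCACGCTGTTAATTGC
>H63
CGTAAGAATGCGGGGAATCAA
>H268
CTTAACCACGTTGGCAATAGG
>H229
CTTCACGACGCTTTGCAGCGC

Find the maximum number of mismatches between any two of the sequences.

Pairwise Hamming distances:
  H30 vs H276: 2
  H30 vs H63: 9
  H30 vs H268: 5
  H30 vs H229: 9
  H276 vs H63: 11
  H276 vs H268: 7
  H276 vs H229: 9
  H63 vs H268: 10
  H63 vs H229: 12
  H268 vs H229: 10
The largest is 12, between H63 and H229.

12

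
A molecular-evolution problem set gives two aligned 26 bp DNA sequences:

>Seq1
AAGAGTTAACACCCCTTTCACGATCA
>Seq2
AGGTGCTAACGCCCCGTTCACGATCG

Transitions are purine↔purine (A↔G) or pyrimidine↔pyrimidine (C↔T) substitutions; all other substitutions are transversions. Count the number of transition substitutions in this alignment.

Mismatches occur at site 2 (A→G, transition), site 4 (A→T, transversion), site 6 (T→C, transition), site 11 (A→G, transition), site 16 (T→G, transversion), site 26 (A→G, transition).
Of the 6 differences, 4 transitions and 2 transversions, so the answer is 4.

4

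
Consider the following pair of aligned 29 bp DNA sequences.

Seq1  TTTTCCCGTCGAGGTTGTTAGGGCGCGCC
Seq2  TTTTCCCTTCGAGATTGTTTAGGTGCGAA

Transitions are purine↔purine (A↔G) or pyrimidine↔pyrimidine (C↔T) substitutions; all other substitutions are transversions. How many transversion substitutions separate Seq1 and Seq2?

The sequences differ at positions 8 (G/T, transversion), 14 (G/A, transition), 20 (A/T, transversion), 21 (G/A, transition), 24 (C/T, transition), 28 (C/A, transversion), 29 (C/A, transversion).
Of the 7 differences, 3 transitions and 4 transversions, so the answer is 4.

4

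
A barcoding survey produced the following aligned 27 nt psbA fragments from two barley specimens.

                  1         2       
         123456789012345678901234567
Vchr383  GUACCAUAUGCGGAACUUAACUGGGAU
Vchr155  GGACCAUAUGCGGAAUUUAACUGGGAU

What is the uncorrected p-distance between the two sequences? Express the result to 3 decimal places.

0.074

Mismatches occur at site 2 (U/G), site 16 (C/U).
There are 2 differences over 27 sites, so p = 2/27 = 0.074.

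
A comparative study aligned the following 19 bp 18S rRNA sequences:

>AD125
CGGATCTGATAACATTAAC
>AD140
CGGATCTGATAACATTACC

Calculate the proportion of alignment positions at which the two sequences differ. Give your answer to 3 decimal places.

0.053

Differing sites — 18:A/C.
There are 1 differences over 19 sites, so p = 1/19 = 0.053.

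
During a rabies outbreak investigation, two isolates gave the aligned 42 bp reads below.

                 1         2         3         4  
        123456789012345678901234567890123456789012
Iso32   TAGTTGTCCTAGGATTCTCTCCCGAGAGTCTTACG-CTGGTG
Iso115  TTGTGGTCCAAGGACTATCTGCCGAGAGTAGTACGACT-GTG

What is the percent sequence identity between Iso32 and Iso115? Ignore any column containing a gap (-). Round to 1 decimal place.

80.0%

Excluding the 2 gap columns leaves 40 comparable sites.
Mismatches occur at site 2 (A/T), site 5 (T/G), site 10 (T/A), site 15 (T/C), site 17 (C/A), site 21 (C/G), site 30 (C/A), site 31 (T/G).
32 of the 40 comparable sites match, so the percent identity is 32/40 × 100 = 80.0%.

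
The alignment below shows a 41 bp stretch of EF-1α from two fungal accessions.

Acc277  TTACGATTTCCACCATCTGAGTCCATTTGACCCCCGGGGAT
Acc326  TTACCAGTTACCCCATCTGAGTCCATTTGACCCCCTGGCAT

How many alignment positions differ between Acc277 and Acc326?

Differing sites — 5:G/C; 7:T/G; 10:C/A; 12:A/C; 36:G/T; 39:G/C.
That gives 6 mismatches out of 41 aligned sites, so the Hamming distance is 6.

6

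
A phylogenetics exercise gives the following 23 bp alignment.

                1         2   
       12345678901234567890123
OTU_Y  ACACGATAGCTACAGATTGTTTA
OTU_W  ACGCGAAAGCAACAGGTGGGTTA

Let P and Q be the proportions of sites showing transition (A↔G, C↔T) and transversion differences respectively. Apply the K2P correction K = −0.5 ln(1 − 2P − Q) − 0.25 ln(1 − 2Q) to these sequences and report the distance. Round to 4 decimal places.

Mismatches occur at site 3 (A→G, transition), site 7 (T→A, transversion), site 11 (T→A, transversion), site 16 (A→G, transition), site 18 (T→G, transversion), site 20 (T→G, transversion).
Of the 6 differences, 2 transitions and 4 transversions over 23 sites: P = 2/23 = 0.086957, Q = 4/23 = 0.173913.
d = −0.5·ln(0.652173) − 0.25·ln(0.652174) = −0.5·(-0.427445) − 0.25·(-0.427444) = 0.3206.

0.3206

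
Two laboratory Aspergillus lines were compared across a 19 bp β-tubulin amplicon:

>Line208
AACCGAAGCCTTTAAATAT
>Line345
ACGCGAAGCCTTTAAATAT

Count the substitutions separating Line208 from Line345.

The sequences differ at positions 2 (A/C), 3 (C/G).
That gives 2 mismatches out of 19 aligned sites, so the Hamming distance is 2.

2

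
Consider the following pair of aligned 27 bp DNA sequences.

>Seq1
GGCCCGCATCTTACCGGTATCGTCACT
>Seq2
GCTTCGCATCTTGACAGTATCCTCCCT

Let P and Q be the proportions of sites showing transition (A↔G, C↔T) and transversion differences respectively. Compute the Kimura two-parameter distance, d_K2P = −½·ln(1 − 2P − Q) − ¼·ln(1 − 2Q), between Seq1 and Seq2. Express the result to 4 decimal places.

0.3817

Differing sites — 2:G/C (Tv); 3:C/T (Ti); 4:C/T (Ti); 13:A/G (Ti); 14:C/A (Tv); 16:G/A (Ti); 22:G/C (Tv); 25:A/C (Tv).
Of the 8 differences, 4 transitions and 4 transversions over 27 sites: P = 4/27 = 0.148148, Q = 4/27 = 0.148148.
d = −0.5·ln(0.555556) − 0.25·ln(0.703704) = −0.5·(-0.587786) − 0.25·(-0.351397) = 0.3817.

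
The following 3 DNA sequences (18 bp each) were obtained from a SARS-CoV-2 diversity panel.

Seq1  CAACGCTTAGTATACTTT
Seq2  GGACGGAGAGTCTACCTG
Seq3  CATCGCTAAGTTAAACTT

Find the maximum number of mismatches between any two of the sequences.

Pairwise Hamming distances:
  Seq1 vs Seq2: 8
  Seq1 vs Seq3: 6
  Seq2 vs Seq3: 10
The largest is 10, between Seq2 and Seq3.

10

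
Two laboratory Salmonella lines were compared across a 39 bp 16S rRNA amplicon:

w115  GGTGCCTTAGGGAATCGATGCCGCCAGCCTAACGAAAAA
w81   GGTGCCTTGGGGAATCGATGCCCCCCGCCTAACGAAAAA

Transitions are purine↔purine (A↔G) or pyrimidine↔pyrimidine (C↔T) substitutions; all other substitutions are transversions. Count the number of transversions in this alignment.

Mismatches occur at site 9 (A→G, transition), site 23 (G→C, transversion), site 26 (A→C, transversion).
Of the 3 differences, 1 transition and 2 transversions, so the answer is 2.

2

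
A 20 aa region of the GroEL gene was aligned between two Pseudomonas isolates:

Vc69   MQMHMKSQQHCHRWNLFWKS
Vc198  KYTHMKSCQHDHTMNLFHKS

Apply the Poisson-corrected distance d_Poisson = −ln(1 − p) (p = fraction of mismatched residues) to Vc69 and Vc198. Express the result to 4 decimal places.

0.5108

Differing sites — 1:M/K; 2:Q/Y; 3:M/T; 8:Q/C; 11:C/D; 13:R/T; 14:W/M; 18:W/H.
p = 8/20 = 0.400000.
d = −ln(1 − 0.400000) = −ln(0.600000) = 0.5108.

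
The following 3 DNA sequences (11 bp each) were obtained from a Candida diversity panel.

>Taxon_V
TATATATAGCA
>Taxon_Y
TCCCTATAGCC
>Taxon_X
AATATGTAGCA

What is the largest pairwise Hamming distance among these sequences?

6

Pairwise Hamming distances:
  Taxon_V vs Taxon_Y: 4
  Taxon_V vs Taxon_X: 2
  Taxon_Y vs Taxon_X: 6
The largest is 6, between Taxon_Y and Taxon_X.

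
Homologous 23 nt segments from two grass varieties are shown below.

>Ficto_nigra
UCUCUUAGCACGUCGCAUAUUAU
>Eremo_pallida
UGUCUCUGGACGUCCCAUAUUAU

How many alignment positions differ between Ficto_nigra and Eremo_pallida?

Mismatches occur at site 2 (C/G), site 6 (U/C), site 7 (A/U), site 9 (C/G), site 15 (G/C).
That gives 5 mismatches out of 23 aligned sites, so the Hamming distance is 5.

5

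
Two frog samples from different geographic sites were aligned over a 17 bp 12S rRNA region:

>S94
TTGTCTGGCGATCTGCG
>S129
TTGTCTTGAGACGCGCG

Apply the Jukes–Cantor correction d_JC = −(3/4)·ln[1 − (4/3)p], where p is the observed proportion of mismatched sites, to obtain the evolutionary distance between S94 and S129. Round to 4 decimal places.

0.3734

The sequences differ at positions 7 (G/T), 9 (C/A), 12 (T/C), 13 (C/G), 14 (T/C).
p = 5/17 = 0.294118.
d = −0.75 · ln(1 − (4/3)·0.294118) = −0.75 · ln(0.607843) = −0.75 · (-0.497839) = 0.3734.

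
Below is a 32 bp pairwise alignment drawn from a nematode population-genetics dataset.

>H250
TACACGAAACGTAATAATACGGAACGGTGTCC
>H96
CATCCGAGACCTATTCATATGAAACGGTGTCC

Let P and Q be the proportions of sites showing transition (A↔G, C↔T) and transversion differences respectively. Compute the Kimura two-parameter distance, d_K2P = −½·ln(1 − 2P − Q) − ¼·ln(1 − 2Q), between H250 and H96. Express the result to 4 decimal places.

The sequences differ at positions 1 (T/C, transition), 3 (C/T, transition), 4 (A/C, transversion), 8 (A/G, transition), 11 (G/C, transversion), 14 (A/T, transversion), 16 (A/C, transversion), 20 (C/T, transition), 22 (G/A, transition).
Of the 9 differences, 5 transitions and 4 transversions over 32 sites: P = 5/32 = 0.156250, Q = 4/32 = 0.125000.
d = −0.5·ln(0.562500) − 0.25·ln(0.750000) = −0.5·(-0.575364) − 0.25·(-0.287682) = 0.3596.

0.3596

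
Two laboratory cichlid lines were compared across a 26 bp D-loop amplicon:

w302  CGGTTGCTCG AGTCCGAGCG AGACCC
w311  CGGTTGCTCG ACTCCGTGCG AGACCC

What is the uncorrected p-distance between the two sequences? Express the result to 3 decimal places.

0.077

Differing sites — 12:G/C; 17:A/T.
There are 2 differences over 26 sites, so p = 2/26 = 0.077.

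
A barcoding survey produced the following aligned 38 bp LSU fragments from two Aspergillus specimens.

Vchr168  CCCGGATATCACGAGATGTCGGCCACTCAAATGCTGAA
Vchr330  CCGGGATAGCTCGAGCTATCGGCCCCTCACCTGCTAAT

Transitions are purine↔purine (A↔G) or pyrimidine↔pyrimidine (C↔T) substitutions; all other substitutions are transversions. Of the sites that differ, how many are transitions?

2

Mismatches occur at site 3 (C/G, transversion), site 9 (T/G, transversion), site 11 (A/T, transversion), site 16 (A/C, transversion), site 18 (G/A, transition), site 25 (A/C, transversion), site 30 (A/C, transversion), site 31 (A/C, transversion), site 36 (G/A, transition), site 38 (A/T, transversion).
Of the 10 differences, 2 transitions and 8 transversions, so the answer is 2.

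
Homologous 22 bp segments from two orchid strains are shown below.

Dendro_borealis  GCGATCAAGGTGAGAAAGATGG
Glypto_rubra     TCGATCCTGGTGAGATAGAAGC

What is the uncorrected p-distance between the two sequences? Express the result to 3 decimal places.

Mismatches occur at site 1 (G→T), site 7 (A→C), site 8 (A→T), site 16 (A→T), site 20 (T→A), site 22 (G→C).
There are 6 differences over 22 sites, so p = 6/22 = 0.273.

0.273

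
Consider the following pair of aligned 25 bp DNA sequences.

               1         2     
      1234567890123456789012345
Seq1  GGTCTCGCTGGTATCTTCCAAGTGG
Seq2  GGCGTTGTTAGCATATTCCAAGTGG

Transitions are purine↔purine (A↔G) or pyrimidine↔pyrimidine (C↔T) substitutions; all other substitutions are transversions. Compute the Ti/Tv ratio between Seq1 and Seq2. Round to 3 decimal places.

Differing sites — 3:T/C (Ti); 4:C/G (Tv); 6:C/T (Ti); 8:C/T (Ti); 10:G/A (Ti); 12:T/C (Ti); 15:C/A (Tv).
Of the 7 differences, 5 transitions and 2 transversions, so Ti/Tv = 5/2 = 2.500.

2.500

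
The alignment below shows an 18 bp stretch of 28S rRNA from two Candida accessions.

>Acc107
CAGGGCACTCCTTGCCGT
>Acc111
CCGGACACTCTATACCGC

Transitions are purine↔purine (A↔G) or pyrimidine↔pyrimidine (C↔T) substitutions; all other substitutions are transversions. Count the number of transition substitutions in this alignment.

Mismatches occur at site 2 (A↔C, transversion), site 5 (G↔A, transition), site 11 (C↔T, transition), site 12 (T↔A, transversion), site 14 (G↔A, transition), site 18 (T↔C, transition).
Of the 6 differences, 4 transitions and 2 transversions, so the answer is 4.

4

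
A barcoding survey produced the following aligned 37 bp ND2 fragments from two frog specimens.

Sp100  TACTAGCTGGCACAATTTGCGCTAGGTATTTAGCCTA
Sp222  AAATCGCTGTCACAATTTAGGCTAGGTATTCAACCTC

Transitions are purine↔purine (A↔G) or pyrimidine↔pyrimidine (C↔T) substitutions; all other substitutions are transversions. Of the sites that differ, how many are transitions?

The sequences differ at positions 1 (T/A, transversion), 3 (C/A, transversion), 5 (A/C, transversion), 10 (G/T, transversion), 19 (G/A, transition), 20 (C/G, transversion), 31 (T/C, transition), 33 (G/A, transition), 37 (A/C, transversion).
Of the 9 differences, 3 transitions and 6 transversions, so the answer is 3.

3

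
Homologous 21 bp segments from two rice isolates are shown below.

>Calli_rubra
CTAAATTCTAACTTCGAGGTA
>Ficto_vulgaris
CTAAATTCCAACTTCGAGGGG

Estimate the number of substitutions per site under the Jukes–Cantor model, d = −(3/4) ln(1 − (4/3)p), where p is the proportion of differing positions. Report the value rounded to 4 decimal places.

0.1585

Mismatches occur at site 9 (T→C), site 20 (T→G), site 21 (A→G).
p = 3/21 = 0.142857.
d = −0.75 · ln(1 − (4/3)·0.142857) = −0.75 · ln(0.809524) = −0.75 · (-0.211309) = 0.1585.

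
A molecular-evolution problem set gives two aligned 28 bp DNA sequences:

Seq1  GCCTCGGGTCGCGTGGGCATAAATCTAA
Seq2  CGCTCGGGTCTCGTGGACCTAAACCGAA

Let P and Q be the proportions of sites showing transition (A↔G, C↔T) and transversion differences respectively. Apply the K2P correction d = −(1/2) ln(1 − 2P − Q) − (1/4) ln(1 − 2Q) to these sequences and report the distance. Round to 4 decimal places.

Mismatches occur at site 1 (G→C, transversion), site 2 (C→G, transversion), site 11 (G→T, transversion), site 17 (G→A, transition), site 19 (A→C, transversion), site 24 (T→C, transition), site 26 (T→G, transversion).
Of the 7 differences, 2 transitions and 5 transversions over 28 sites: P = 2/28 = 0.071429, Q = 5/28 = 0.178571.
d = −0.5·ln(0.678571) − 0.25·ln(0.642858) = −0.5·(-0.387766) − 0.25·(-0.441831) = 0.3043.

0.3043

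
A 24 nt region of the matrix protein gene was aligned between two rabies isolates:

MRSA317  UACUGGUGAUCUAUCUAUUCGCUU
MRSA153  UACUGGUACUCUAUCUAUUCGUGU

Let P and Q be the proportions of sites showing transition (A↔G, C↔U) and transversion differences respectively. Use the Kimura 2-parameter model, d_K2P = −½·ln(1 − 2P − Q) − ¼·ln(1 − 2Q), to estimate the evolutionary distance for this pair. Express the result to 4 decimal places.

0.1894

Mismatches occur at site 8 (G→A, transition), site 9 (A→C, transversion), site 22 (C→U, transition), site 23 (U→G, transversion).
Of the 4 differences, 2 transitions and 2 transversions over 24 sites: P = 2/24 = 0.083333, Q = 2/24 = 0.083333.
d = −0.5·ln(0.750001) − 0.25·ln(0.833334) = −0.5·(-0.287681) − 0.25·(-0.182321) = 0.1894.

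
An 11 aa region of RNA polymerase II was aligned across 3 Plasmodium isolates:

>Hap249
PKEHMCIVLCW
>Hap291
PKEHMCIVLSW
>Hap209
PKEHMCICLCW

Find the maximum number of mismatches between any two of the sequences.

Pairwise Hamming distances:
  Hap249 vs Hap291: 1
  Hap249 vs Hap209: 1
  Hap291 vs Hap209: 2
The largest is 2, between Hap291 and Hap209.

2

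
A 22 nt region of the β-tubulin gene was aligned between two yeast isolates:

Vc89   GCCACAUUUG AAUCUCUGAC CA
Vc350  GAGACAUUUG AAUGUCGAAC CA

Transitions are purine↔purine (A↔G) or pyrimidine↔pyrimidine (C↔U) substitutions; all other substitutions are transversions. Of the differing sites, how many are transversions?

4

The sequences differ at positions 2 (C/A, transversion), 3 (C/G, transversion), 14 (C/G, transversion), 17 (U/G, transversion), 18 (G/A, transition).
Of the 5 differences, 1 transition and 4 transversions, so the answer is 4.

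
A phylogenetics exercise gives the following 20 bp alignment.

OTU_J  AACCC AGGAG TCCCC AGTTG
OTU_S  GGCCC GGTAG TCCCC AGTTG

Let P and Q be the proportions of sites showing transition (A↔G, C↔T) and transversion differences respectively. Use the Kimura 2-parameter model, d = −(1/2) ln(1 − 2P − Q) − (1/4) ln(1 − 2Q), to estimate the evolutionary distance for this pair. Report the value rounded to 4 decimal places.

Mismatches occur at site 1 (A→G, transition), site 2 (A→G, transition), site 6 (A→G, transition), site 8 (G→T, transversion).
Of the 4 differences, 3 transitions and 1 transversion over 20 sites: P = 3/20 = 0.150000, Q = 1/20 = 0.050000.
d = −0.5·ln(0.650000) − 0.25·ln(0.900000) = −0.5·(-0.430783) − 0.25·(-0.105361) = 0.2417.

0.2417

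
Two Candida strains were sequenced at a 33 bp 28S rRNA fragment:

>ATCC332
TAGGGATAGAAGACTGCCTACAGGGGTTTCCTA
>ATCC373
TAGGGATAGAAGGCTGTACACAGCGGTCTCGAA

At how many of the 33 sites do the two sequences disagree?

The sequences differ at positions 13 (A/G), 17 (C/T), 18 (C/A), 19 (T/C), 24 (G/C), 28 (T/C), 31 (C/G), 32 (T/A).
That gives 8 mismatches out of 33 aligned sites, so the Hamming distance is 8.

8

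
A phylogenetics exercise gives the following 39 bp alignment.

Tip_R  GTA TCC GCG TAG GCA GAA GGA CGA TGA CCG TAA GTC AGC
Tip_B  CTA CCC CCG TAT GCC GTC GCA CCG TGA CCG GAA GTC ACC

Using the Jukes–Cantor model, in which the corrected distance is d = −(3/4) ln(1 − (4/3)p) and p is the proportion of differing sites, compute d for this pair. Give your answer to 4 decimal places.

The sequences differ at positions 1 (G/C), 4 (T/C), 7 (G/C), 12 (G/T), 15 (A/C), 17 (A/T), 18 (A/C), 20 (G/C), 23 (G/C), 24 (A/G), 31 (T/G), 38 (G/C).
p = 12/39 = 0.307692.
d = −0.75 · ln(1 − (4/3)·0.307692) = −0.75 · ln(0.589744) = −0.75 · (-0.528067) = 0.3961.

0.3961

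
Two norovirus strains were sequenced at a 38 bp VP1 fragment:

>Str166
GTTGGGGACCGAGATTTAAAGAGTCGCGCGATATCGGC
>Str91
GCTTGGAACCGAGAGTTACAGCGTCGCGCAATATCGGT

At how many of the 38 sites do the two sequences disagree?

Differing sites — 2:T/C; 4:G/T; 7:G/A; 15:T/G; 19:A/C; 22:A/C; 30:G/A; 38:C/T.
That gives 8 mismatches out of 38 aligned sites, so the Hamming distance is 8.

8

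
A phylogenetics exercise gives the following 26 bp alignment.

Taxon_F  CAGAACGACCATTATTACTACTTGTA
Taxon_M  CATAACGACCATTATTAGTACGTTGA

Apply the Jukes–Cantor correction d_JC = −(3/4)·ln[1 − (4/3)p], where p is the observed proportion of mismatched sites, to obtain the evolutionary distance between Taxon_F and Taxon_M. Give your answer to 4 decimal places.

Differing sites — 3:G/T; 18:C/G; 22:T/G; 24:G/T; 25:T/G.
p = 5/26 = 0.192308.
d = −0.75 · ln(1 − (4/3)·0.192308) = −0.75 · ln(0.743589) = −0.75 · (-0.296267) = 0.2222.

0.2222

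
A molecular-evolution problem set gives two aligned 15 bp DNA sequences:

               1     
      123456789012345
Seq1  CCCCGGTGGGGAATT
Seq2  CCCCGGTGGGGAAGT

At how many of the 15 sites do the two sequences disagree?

1

The sequences differ at position 14 (T/G).
That gives 1 mismatch out of 15 aligned sites, so the Hamming distance is 1.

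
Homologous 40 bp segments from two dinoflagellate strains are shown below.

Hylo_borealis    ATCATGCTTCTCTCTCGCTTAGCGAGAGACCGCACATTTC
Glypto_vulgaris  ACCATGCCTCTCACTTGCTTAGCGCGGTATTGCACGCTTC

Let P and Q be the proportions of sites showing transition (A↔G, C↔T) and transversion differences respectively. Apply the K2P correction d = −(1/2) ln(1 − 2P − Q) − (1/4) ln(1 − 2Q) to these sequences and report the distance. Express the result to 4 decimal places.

Mismatches occur at site 2 (T↔C, transition), site 8 (T↔C, transition), site 13 (T↔A, transversion), site 16 (C↔T, transition), site 25 (A↔C, transversion), site 27 (A↔G, transition), site 28 (G↔T, transversion), site 30 (C↔T, transition), site 31 (C↔T, transition), site 36 (A↔G, transition), site 37 (T↔C, transition).
Of the 11 differences, 8 transitions and 3 transversions over 40 sites: P = 8/40 = 0.200000, Q = 3/40 = 0.075000.
d = −0.5·ln(0.525000) − 0.25·ln(0.850000) = −0.5·(-0.644357) − 0.25·(-0.162519) = 0.3628.

0.3628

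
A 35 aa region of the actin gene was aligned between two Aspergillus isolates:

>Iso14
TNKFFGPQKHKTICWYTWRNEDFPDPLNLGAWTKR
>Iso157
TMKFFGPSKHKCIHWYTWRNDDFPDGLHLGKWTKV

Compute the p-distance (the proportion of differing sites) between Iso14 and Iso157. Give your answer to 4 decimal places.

0.2571

Differing sites — 2:N/M; 8:Q/S; 12:T/C; 14:C/H; 21:E/D; 26:P/G; 28:N/H; 31:A/K; 35:R/V.
There are 9 differences over 35 sites, so p = 9/35 = 0.2571.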